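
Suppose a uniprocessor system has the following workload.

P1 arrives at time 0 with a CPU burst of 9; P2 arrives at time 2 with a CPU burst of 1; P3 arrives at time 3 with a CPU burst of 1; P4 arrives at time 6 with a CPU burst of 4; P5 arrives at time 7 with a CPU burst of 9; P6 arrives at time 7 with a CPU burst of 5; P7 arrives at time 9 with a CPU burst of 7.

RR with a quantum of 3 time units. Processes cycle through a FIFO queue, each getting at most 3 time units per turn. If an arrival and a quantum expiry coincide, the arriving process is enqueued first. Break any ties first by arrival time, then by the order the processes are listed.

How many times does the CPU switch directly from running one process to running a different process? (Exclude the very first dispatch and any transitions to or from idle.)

14

Gantt: | P1 0-3 | P2 3-4 | P3 4-5 | P1 5-8 | P4 8-11 | P5 11-14 | P6 14-17 | P1 17-20 | P7 20-23 | P4 23-24 | P5 24-27 | P6 27-29 | P7 29-32 | P5 32-35 | P7 35-36 |
Completion: P1=20  P2=4  P3=5  P4=24  P5=35  P6=29  P7=36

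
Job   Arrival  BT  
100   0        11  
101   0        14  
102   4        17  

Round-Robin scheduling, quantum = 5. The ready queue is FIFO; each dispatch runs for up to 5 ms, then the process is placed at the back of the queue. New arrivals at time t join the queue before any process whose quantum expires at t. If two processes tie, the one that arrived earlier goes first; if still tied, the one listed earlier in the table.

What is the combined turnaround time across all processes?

Schedule: | 100 0-5 | 101 5-10 | 102 10-15 | 100 15-20 | 101 20-25 | 102 25-30 | 100 30-31 | 101 31-35 | 102 35-42 |
Completion: 100=31  101=35  102=42
Turnaround (C−A): 100=31  101=35  102=38
Turnaround = completion − arrival: 100=31, 101=35, 102=38
Total turnaround = 31 + 35 + 38 = 104

104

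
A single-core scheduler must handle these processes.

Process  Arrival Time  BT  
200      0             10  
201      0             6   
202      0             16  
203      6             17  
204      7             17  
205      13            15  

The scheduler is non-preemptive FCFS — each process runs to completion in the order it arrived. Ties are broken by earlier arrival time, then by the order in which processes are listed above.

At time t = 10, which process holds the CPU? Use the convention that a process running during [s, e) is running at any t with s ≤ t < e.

Gantt: | 200 0-10 | 201 10-16 | 202 16-32 | 203 32-49 | 204 49-66 | 205 66-81 |
Completion: 200=10  201=16  202=32  203=49  204=66  205=81
Turnaround (C−A): 200=10  201=16  202=32  203=43  204=59  205=68

201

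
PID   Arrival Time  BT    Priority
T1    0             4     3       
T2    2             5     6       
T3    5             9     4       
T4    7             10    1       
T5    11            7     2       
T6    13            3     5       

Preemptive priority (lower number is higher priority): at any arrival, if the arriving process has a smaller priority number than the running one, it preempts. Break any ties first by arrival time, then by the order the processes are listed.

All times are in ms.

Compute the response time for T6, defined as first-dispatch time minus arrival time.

18

Schedule: | T1 0-4 | T2 4-5 | T3 5-7 | T4 7-17 | T5 17-24 | T3 24-31 | T6 31-34 | T2 34-38 |
Completion: T1=4  T2=38  T3=31  T4=17  T5=24  T6=34
Turnaround (C−A): T1=4  T2=36  T3=26  T4=10  T5=13  T6=21
Response(T6) = first start − arrival = 31 − 13 = 18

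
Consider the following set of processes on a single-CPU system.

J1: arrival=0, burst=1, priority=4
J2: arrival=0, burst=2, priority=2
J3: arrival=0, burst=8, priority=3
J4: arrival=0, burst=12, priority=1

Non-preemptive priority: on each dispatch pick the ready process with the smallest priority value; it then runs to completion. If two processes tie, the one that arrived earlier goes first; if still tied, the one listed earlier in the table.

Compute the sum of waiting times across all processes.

48

Timeline: | J4 0-12 | J2 12-14 | J3 14-22 | J1 22-23 |
Completion: J1=23  J2=14  J3=22  J4=12
Waiting = turnaround − burst: J1=22, J2=12, J3=14, J4=0
Total waiting = 22 + 12 + 14 + 0 = 48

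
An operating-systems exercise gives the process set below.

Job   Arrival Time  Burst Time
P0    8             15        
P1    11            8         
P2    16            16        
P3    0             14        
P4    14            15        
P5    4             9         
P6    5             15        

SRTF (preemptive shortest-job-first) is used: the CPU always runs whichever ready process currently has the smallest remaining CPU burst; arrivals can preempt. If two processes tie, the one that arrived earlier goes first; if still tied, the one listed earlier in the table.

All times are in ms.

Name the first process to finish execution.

P5

Timeline: | P3 0-4 | P5 4-13 | P1 13-21 | P3 21-31 | P6 31-46 | P0 46-61 | P4 61-76 | P2 76-92 |
Completion: P0=61  P1=21  P2=92  P3=31  P4=76  P5=13  P6=46
Turnaround (C−A): P0=53  P1=10  P2=76  P3=31  P4=62  P5=9  P6=41
Finish order: P5 → P1 → P3 → P6 → P0 → P4 → P2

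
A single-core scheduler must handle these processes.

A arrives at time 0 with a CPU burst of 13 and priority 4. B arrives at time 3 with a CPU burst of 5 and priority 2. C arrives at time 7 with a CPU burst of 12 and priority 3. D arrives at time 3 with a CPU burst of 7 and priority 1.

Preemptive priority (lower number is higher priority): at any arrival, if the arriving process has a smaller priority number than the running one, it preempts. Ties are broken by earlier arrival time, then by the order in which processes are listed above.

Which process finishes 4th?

Gantt: | A 0-3 | D 3-10 | B 10-15 | C 15-27 | A 27-37 |
Completion: A=37  B=15  C=27  D=10
Finish order: D → B → C → A

A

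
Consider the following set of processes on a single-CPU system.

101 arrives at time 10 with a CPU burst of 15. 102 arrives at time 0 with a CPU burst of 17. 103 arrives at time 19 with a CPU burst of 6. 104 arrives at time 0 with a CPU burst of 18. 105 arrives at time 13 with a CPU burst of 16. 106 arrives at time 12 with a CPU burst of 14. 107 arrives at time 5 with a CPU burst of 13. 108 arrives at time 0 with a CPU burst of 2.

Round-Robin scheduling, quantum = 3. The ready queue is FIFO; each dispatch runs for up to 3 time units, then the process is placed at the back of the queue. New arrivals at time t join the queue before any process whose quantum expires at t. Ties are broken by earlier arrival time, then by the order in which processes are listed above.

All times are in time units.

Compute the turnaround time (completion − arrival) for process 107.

84

Timeline: | 102 0-3 | 104 3-6 | 108 6-8 | 102 8-11 | 107 11-14 | 104 14-17 | 101 17-20 | 102 20-23 | 106 23-26 | 105 26-29 | 107 29-32 | 104 32-35 | 103 35-38 | 101 38-41 | 102 41-44 | 106 44-47 | 105 47-50 | 107 50-53 | 104 53-56 | 103 56-59 | 101 59-62 | 102 62-65 | 106 65-68 | 105 68-71 | 107 71-74 | 104 74-77 | 101 77-80 | 102 80-82 | 106 82-85 | 105 85-88 | 107 88-89 | 104 89-92 | 101 92-95 | 106 95-97 | 105 97-101 |
Completion: 101=95  102=82  103=59  104=92  105=101  106=97  107=89  108=8
Turnaround (C−A): 101=85  102=82  103=40  104=92  105=88  106=85  107=84  108=8
Turnaround(107) = completion − arrival = 89 − 5 = 84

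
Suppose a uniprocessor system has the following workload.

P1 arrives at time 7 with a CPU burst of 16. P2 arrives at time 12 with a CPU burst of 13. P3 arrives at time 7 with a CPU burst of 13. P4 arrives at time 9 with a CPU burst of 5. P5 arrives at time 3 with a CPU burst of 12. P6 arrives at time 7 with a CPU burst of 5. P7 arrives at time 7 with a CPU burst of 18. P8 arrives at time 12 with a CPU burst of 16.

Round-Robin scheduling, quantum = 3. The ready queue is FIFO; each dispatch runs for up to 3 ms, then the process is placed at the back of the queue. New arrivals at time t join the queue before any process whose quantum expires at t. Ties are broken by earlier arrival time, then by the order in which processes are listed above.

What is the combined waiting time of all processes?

454

Timeline: | idle 0-3 | P5 3-9 | P1 9-12 | P3 12-15 | P6 15-18 | P7 18-21 | P4 21-24 | P5 24-27 | P2 27-30 | P8 30-33 | P1 33-36 | P3 36-39 | P6 39-41 | P7 41-44 | P4 44-46 | P5 46-49 | P2 49-52 | P8 52-55 | P1 55-58 | P3 58-61 | P7 61-64 | P2 64-67 | P8 67-70 | P1 70-73 | P3 73-76 | P7 76-79 | P2 79-82 | P8 82-85 | P1 85-88 | P3 88-89 | P7 89-92 | P2 92-93 | P8 93-96 | P1 96-97 | P7 97-100 | P8 100-101 |
Completion: P1=97  P2=93  P3=89  P4=46  P5=49  P6=41  P7=100  P8=101
Turnaround (C−A): P1=90  P2=81  P3=82  P4=37  P5=46  P6=34  P7=93  P8=89
Waiting = turnaround − burst: P1=74, P2=68, P3=69, P4=32, P5=34, P6=29, P7=75, P8=73
Total waiting = 74 + 68 + 69 + 32 + 34 + 29 + 75 + 73 = 454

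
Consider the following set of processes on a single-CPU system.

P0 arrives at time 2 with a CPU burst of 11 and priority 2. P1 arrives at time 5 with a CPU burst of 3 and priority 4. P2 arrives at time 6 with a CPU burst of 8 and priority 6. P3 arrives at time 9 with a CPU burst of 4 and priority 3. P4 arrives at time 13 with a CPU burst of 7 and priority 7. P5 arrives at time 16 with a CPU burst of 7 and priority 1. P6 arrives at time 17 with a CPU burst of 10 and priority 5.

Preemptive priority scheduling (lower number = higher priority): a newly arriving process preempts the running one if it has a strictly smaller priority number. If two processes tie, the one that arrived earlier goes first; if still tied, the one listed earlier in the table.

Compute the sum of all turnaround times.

153

Schedule: | idle 0-2 | P0 2-13 | P3 13-16 | P5 16-23 | P3 23-24 | P1 24-27 | P6 27-37 | P2 37-45 | P4 45-52 |
Completion: P0=13  P1=27  P2=45  P3=24  P4=52  P5=23  P6=37
Turnaround = completion − arrival: P0=11, P1=22, P2=39, P3=15, P4=39, P5=7, P6=20
Total turnaround = 11 + 22 + 39 + 15 + 39 + 7 + 20 = 153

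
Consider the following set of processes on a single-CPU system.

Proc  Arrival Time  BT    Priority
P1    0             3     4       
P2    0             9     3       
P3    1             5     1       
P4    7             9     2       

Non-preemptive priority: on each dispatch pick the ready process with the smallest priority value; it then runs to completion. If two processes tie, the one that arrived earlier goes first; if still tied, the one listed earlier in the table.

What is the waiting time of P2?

0

Schedule: | P2 0-9 | P3 9-14 | P4 14-23 | P1 23-26 |
Completion: P1=26  P2=9  P3=14  P4=23
Waiting(P2) = turnaround − burst = 9 − 9 = 0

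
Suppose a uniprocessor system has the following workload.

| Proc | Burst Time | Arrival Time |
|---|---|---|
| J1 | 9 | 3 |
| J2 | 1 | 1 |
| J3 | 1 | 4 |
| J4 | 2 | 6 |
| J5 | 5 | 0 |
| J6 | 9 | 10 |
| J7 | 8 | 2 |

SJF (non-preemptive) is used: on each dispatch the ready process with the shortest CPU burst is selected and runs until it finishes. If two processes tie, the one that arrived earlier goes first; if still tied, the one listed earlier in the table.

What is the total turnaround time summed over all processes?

79

Timeline: | J5 0-5 | J2 5-6 | J3 6-7 | J4 7-9 | J7 9-17 | J1 17-26 | J6 26-35 |
Completion: J1=26  J2=6  J3=7  J4=9  J5=5  J6=35  J7=17
Turnaround (C−A): J1=23  J2=5  J3=3  J4=3  J5=5  J6=25  J7=15
Turnaround = completion − arrival: J1=23, J2=5, J3=3, J4=3, J5=5, J6=25, J7=15
Total turnaround = 23 + 5 + 3 + 3 + 5 + 25 + 15 = 79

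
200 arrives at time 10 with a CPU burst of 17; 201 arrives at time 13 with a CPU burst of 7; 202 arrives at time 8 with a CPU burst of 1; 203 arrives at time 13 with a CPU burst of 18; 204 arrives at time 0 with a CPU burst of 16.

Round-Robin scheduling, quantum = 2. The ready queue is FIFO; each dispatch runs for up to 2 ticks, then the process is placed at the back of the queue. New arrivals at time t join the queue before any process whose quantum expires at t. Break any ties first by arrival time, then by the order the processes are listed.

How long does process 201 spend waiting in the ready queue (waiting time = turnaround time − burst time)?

Timeline: | 204 0-8 | 202 8-9 | 204 9-11 | 200 11-13 | 204 13-15 | 201 15-17 | 203 17-19 | 200 19-21 | 204 21-23 | 201 23-25 | 203 25-27 | 200 27-29 | 204 29-31 | 201 31-33 | 203 33-35 | 200 35-37 | 201 37-38 | 203 38-40 | 200 40-42 | 203 42-44 | 200 44-46 | 203 46-48 | 200 48-50 | 203 50-52 | 200 52-54 | 203 54-56 | 200 56-57 | 203 57-59 |
Completion: 200=57  201=38  202=9  203=59  204=31
Waiting(201) = turnaround − burst = 25 − 7 = 18

18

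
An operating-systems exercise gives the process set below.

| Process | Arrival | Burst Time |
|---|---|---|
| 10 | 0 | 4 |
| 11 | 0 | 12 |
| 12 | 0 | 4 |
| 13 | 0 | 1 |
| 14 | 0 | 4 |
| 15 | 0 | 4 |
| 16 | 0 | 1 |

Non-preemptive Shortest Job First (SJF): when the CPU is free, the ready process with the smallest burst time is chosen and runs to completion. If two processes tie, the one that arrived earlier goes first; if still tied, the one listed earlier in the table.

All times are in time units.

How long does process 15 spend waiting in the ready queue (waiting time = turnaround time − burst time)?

14

Schedule: | 13 0-1 | 16 1-2 | 10 2-6 | 12 6-10 | 14 10-14 | 15 14-18 | 11 18-30 |
Completion: 10=6  11=30  12=10  13=1  14=14  15=18  16=2
Turnaround (C−A): 10=6  11=30  12=10  13=1  14=14  15=18  16=2
Waiting(15) = turnaround − burst = 18 − 4 = 14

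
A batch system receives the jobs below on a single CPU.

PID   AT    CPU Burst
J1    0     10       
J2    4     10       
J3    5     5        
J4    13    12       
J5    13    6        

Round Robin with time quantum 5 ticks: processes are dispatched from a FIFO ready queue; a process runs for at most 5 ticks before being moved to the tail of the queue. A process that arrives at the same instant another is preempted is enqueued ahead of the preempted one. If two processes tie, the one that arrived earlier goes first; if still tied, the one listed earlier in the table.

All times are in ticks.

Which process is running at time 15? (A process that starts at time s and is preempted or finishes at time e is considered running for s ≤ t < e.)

J1

Gantt: | J1 0-5 | J2 5-10 | J3 10-15 | J1 15-20 | J2 20-25 | J4 25-30 | J5 30-35 | J4 35-40 | J5 40-41 | J4 41-43 |
Completion: J1=20  J2=25  J3=15  J4=43  J5=41
Turnaround (C−A): J1=20  J2=21  J3=10  J4=30  J5=28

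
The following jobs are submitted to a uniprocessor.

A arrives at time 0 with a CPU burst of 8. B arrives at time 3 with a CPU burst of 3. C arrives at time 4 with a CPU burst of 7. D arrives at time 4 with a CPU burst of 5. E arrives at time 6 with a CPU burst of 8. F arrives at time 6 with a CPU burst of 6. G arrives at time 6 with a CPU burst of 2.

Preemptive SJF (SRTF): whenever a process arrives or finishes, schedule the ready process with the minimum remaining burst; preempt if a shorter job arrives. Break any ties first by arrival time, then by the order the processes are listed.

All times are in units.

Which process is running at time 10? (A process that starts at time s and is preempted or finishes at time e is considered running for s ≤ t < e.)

Timeline: | A 0-3 | B 3-6 | G 6-8 | A 8-13 | D 13-18 | F 18-24 | C 24-31 | E 31-39 |
Completion: A=13  B=6  C=31  D=18  E=39  F=24  G=8

A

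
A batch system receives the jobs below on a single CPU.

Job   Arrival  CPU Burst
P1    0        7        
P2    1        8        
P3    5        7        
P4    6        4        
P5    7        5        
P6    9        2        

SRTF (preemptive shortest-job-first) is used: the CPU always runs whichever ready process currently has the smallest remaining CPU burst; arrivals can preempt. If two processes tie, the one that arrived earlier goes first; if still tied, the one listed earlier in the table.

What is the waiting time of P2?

24

Timeline: | P1 0-7 | P4 7-11 | P6 11-13 | P5 13-18 | P3 18-25 | P2 25-33 |
Completion: P1=7  P2=33  P3=25  P4=11  P5=18  P6=13
Waiting(P2) = turnaround − burst = 32 − 8 = 24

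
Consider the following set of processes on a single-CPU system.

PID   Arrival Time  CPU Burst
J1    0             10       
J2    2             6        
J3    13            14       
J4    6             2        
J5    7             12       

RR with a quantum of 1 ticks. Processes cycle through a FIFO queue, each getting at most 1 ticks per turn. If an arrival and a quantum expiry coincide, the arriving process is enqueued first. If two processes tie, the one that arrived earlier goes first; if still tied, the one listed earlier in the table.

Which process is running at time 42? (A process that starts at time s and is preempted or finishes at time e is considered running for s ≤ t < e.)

Gantt: | J1 0-2 | J2 2-3 | J1 3-4 | J2 4-5 | J1 5-6 | J2 6-7 | J4 7-8 | J1 8-9 | J5 9-10 | J2 10-11 | J4 11-12 | J1 12-13 | J5 13-14 | J2 14-15 | J3 15-16 | J1 16-17 | J5 17-18 | J2 18-19 | J3 19-20 | J1 20-21 | J5 21-22 | J3 22-23 | J1 23-24 | J5 24-25 | J3 25-26 | J1 26-27 | J5 27-28 | J3 28-29 | J5 29-30 | J3 30-31 | J5 31-32 | J3 32-33 | J5 33-34 | J3 34-35 | J5 35-36 | J3 36-37 | J5 37-38 | J3 38-39 | J5 39-40 | J3 40-44 |
Completion: J1=27  J2=19  J3=44  J4=12  J5=40

J3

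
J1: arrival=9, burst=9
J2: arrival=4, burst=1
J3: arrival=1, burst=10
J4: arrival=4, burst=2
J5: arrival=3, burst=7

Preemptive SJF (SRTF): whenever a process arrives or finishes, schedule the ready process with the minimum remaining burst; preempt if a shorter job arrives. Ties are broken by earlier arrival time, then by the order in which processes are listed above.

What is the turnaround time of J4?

Schedule: | idle 0-1 | J3 1-3 | J5 3-4 | J2 4-5 | J4 5-7 | J5 7-13 | J3 13-21 | J1 21-30 |
Completion: J1=30  J2=5  J3=21  J4=7  J5=13
Turnaround(J4) = completion − arrival = 7 − 4 = 3

3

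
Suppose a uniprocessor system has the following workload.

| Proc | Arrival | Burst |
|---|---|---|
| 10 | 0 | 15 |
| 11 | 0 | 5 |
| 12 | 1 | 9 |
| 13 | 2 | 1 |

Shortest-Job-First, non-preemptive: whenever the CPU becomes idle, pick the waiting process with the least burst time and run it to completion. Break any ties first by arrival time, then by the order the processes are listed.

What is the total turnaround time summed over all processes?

Gantt: | 11 0-5 | 13 5-6 | 12 6-15 | 10 15-30 |
Completion: 10=30  11=5  12=15  13=6
Turnaround (C−A): 10=30  11=5  12=14  13=4
Turnaround = completion − arrival: 10=30, 11=5, 12=14, 13=4
Total turnaround = 30 + 5 + 14 + 4 = 53

53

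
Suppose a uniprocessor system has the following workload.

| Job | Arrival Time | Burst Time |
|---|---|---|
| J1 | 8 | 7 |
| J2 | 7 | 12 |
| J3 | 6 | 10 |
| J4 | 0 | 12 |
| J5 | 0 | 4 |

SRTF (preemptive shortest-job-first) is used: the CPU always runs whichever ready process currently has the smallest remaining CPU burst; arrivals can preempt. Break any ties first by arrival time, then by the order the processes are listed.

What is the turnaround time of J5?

Timeline: | J5 0-4 | J4 4-8 | J1 8-15 | J4 15-23 | J3 23-33 | J2 33-45 |
Completion: J1=15  J2=45  J3=33  J4=23  J5=4
Turnaround(J5) = completion − arrival = 4 − 0 = 4

4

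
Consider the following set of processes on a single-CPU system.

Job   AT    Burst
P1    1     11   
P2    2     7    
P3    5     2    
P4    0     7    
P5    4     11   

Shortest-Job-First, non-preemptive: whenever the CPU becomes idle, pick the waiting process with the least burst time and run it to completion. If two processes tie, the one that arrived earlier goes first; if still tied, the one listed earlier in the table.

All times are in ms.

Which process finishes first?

Schedule: | P4 0-7 | P3 7-9 | P2 9-16 | P1 16-27 | P5 27-38 |
Completion: P1=27  P2=16  P3=9  P4=7  P5=38
Finish order: P4 → P3 → P2 → P1 → P5

P4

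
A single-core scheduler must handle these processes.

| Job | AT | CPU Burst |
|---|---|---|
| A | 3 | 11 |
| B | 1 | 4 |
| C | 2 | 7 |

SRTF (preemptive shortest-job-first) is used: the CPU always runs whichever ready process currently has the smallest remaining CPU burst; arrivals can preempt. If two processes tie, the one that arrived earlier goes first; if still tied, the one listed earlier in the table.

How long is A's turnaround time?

Gantt: | idle 0-1 | B 1-5 | C 5-12 | A 12-23 |
Completion: A=23  B=5  C=12
Turnaround (C−A): A=20  B=4  C=10
Turnaround(A) = completion − arrival = 23 − 3 = 20

20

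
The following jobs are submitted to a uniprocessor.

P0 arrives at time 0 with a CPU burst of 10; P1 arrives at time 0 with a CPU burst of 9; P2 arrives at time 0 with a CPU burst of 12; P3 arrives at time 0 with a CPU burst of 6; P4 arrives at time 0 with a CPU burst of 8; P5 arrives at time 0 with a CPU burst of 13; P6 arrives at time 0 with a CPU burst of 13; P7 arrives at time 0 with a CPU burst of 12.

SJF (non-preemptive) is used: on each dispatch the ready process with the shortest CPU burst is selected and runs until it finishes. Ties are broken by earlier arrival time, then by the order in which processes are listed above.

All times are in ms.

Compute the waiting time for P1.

Gantt: | P3 0-6 | P4 6-14 | P1 14-23 | P0 23-33 | P2 33-45 | P7 45-57 | P5 57-70 | P6 70-83 |
Completion: P0=33  P1=23  P2=45  P3=6  P4=14  P5=70  P6=83  P7=57
Turnaround (C−A): P0=33  P1=23  P2=45  P3=6  P4=14  P5=70  P6=83  P7=57
Waiting(P1) = turnaround − burst = 23 − 9 = 14

14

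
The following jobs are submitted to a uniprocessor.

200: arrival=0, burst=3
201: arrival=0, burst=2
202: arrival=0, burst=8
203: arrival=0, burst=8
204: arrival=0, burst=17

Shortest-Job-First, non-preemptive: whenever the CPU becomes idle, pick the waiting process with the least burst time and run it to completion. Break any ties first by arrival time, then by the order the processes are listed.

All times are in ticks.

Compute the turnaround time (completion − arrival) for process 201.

Timeline: | 201 0-2 | 200 2-5 | 202 5-13 | 203 13-21 | 204 21-38 |
Completion: 200=5  201=2  202=13  203=21  204=38
Turnaround (C−A): 200=5  201=2  202=13  203=21  204=38
Turnaround(201) = completion − arrival = 2 − 0 = 2

2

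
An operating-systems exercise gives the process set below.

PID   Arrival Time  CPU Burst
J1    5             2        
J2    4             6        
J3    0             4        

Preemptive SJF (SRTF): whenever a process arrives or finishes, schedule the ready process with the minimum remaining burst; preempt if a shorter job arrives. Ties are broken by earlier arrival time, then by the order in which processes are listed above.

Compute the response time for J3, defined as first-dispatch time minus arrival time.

0

Timeline: | J3 0-4 | J2 4-5 | J1 5-7 | J2 7-12 |
Completion: J1=7  J2=12  J3=4
Response(J3) = first start − arrival = 0 − 0 = 0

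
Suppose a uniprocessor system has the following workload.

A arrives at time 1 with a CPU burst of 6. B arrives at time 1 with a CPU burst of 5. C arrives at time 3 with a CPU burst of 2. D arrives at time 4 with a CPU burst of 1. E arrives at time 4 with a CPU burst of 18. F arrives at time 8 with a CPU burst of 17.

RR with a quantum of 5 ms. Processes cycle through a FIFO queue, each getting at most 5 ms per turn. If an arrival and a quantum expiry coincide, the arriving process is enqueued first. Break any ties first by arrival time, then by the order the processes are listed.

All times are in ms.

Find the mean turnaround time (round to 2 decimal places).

Schedule: | idle 0-1 | A 1-6 | B 6-11 | C 11-13 | D 13-14 | E 14-19 | A 19-20 | F 20-25 | E 25-30 | F 30-35 | E 35-40 | F 40-45 | E 45-48 | F 48-50 |
Completion: A=20  B=11  C=13  D=14  E=48  F=50
Turnaround (C−A): A=19  B=10  C=10  D=10  E=44  F=42
Turnaround times: A=19, B=10, C=10, D=10, E=44, F=42
Average turnaround = (19+10+10+10+44+42) / 6 = 135/6 = 22.50

22.50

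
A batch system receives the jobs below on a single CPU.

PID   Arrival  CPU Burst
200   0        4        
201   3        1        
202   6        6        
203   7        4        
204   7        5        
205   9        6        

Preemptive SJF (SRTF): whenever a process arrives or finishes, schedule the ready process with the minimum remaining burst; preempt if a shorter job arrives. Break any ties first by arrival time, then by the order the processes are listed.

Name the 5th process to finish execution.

Schedule: | 200 0-4 | 201 4-5 | idle 5-6 | 202 6-7 | 203 7-11 | 202 11-16 | 204 16-21 | 205 21-27 |
Completion: 200=4  201=5  202=16  203=11  204=21  205=27
Turnaround (C−A): 200=4  201=2  202=10  203=4  204=14  205=18
Finish order: 200 → 201 → 203 → 202 → 204 → 205

204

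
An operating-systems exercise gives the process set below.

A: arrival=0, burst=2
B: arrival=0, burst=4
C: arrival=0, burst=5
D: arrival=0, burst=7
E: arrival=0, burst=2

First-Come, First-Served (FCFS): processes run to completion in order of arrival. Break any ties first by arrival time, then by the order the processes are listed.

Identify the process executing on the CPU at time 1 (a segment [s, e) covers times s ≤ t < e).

A

Timeline: | A 0-2 | B 2-6 | C 6-11 | D 11-18 | E 18-20 |
Completion: A=2  B=6  C=11  D=18  E=20
Turnaround (C−A): A=2  B=6  C=11  D=18  E=20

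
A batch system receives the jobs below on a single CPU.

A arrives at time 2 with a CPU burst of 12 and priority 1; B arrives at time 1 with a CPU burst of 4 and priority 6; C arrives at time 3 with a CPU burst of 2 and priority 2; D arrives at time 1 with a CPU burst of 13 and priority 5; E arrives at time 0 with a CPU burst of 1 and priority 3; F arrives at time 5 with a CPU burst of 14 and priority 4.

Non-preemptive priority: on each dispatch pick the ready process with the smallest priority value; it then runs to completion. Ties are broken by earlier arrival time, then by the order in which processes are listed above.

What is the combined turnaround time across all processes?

Gantt: | E 0-1 | D 1-14 | A 14-26 | C 26-28 | F 28-42 | B 42-46 |
Completion: A=26  B=46  C=28  D=14  E=1  F=42
Turnaround (C−A): A=24  B=45  C=25  D=13  E=1  F=37
Turnaround = completion − arrival: A=24, B=45, C=25, D=13, E=1, F=37
Total turnaround = 24 + 45 + 25 + 13 + 1 + 37 = 145

145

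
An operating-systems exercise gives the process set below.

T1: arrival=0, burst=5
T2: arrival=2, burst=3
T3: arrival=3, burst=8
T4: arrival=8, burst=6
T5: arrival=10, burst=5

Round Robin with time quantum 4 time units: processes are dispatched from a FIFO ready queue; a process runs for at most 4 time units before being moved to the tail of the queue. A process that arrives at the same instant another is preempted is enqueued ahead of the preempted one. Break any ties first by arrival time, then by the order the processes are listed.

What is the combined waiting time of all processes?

46

Timeline: | T1 0-4 | T2 4-7 | T3 7-11 | T1 11-12 | T4 12-16 | T5 16-20 | T3 20-24 | T4 24-26 | T5 26-27 |
Completion: T1=12  T2=7  T3=24  T4=26  T5=27
Waiting = turnaround − burst: T1=7, T2=2, T3=13, T4=12, T5=12
Total waiting = 7 + 2 + 13 + 12 + 12 = 46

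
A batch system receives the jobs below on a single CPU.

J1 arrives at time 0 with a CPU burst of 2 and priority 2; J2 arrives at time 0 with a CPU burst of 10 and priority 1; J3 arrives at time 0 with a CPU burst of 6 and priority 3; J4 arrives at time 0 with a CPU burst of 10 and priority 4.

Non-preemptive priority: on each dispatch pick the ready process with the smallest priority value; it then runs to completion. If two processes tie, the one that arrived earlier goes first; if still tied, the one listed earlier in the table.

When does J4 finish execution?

28

Timeline: | J2 0-10 | J1 10-12 | J3 12-18 | J4 18-28 |
Completion: J1=12  J2=10  J3=18  J4=28
Turnaround (C−A): J1=12  J2=10  J3=18  J4=28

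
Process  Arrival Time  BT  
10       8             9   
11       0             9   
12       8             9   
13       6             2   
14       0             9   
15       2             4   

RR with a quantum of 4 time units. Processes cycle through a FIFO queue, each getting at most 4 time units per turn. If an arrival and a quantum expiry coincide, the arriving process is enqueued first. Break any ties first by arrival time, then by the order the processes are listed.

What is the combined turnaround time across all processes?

Schedule: | 11 0-4 | 14 4-8 | 15 8-12 | 11 12-16 | 13 16-18 | 10 18-22 | 12 22-26 | 14 26-30 | 11 30-31 | 10 31-35 | 12 35-39 | 14 39-40 | 10 40-41 | 12 41-42 |
Completion: 10=41  11=31  12=42  13=18  14=40  15=12
Turnaround (C−A): 10=33  11=31  12=34  13=12  14=40  15=10
Turnaround = completion − arrival: 10=33, 11=31, 12=34, 13=12, 14=40, 15=10
Total turnaround = 33 + 31 + 34 + 12 + 40 + 10 = 160

160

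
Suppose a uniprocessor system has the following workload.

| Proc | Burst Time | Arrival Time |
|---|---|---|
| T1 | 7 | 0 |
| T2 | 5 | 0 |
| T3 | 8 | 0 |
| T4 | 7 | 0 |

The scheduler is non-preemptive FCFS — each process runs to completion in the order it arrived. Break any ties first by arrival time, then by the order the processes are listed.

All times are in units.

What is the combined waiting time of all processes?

Gantt: | T1 0-7 | T2 7-12 | T3 12-20 | T4 20-27 |
Completion: T1=7  T2=12  T3=20  T4=27
Waiting = turnaround − burst: T1=0, T2=7, T3=12, T4=20
Total waiting = 0 + 7 + 12 + 20 = 39

39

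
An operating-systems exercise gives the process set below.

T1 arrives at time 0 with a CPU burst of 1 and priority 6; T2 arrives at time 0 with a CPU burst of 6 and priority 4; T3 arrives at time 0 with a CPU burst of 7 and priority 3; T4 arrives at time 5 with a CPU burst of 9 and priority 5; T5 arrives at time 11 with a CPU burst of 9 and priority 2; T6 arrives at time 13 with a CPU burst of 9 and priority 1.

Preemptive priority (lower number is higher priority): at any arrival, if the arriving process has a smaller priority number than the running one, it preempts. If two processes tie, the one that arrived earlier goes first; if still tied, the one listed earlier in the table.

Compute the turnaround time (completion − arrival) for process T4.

35

Schedule: | T3 0-7 | T2 7-11 | T5 11-13 | T6 13-22 | T5 22-29 | T2 29-31 | T4 31-40 | T1 40-41 |
Completion: T1=41  T2=31  T3=7  T4=40  T5=29  T6=22
Turnaround (C−A): T1=41  T2=31  T3=7  T4=35  T5=18  T6=9
Turnaround(T4) = completion − arrival = 40 − 5 = 35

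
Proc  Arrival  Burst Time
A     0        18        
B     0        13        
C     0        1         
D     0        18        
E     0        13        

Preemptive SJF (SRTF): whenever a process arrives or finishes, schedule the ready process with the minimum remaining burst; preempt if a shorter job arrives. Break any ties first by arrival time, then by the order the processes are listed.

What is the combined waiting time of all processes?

87

Gantt: | C 0-1 | B 1-14 | E 14-27 | A 27-45 | D 45-63 |
Completion: A=45  B=14  C=1  D=63  E=27
Turnaround (C−A): A=45  B=14  C=1  D=63  E=27
Waiting = turnaround − burst: A=27, B=1, C=0, D=45, E=14
Total waiting = 27 + 1 + 0 + 45 + 14 = 87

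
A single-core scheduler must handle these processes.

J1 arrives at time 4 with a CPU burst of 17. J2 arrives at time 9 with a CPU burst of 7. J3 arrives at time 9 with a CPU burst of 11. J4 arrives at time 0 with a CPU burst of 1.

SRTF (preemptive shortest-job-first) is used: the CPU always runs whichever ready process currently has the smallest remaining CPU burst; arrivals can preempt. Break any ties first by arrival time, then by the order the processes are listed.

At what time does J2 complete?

Schedule: | J4 0-1 | idle 1-4 | J1 4-9 | J2 9-16 | J3 16-27 | J1 27-39 |
Completion: J1=39  J2=16  J3=27  J4=1
Turnaround (C−A): J1=35  J2=7  J3=18  J4=1

16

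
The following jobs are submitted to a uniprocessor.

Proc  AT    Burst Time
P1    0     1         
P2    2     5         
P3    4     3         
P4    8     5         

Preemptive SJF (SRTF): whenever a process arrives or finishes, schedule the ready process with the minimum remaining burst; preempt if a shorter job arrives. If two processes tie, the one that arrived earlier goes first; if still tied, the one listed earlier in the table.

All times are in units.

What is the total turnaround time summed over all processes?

Gantt: | P1 0-1 | idle 1-2 | P2 2-7 | P3 7-10 | P4 10-15 |
Completion: P1=1  P2=7  P3=10  P4=15
Turnaround (C−A): P1=1  P2=5  P3=6  P4=7
Turnaround = completion − arrival: P1=1, P2=5, P3=6, P4=7
Total turnaround = 1 + 5 + 6 + 7 = 19

19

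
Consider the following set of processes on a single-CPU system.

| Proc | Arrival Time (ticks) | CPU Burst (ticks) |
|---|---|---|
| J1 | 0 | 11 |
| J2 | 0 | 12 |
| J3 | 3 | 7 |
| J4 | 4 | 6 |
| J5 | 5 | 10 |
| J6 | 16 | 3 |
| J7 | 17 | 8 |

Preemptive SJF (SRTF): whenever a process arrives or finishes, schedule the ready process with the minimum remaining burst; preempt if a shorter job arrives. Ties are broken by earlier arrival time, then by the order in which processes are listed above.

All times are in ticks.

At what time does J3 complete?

Gantt: | J1 0-3 | J3 3-10 | J4 10-16 | J6 16-19 | J1 19-27 | J7 27-35 | J5 35-45 | J2 45-57 |
Completion: J1=27  J2=57  J3=10  J4=16  J5=45  J6=19  J7=35

10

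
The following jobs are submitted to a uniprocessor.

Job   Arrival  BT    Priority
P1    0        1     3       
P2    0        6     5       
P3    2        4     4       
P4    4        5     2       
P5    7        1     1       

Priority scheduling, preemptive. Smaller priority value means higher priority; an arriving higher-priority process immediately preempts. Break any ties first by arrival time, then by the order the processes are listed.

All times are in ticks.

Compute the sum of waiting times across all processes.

Timeline: | P1 0-1 | P2 1-2 | P3 2-4 | P4 4-7 | P5 7-8 | P4 8-10 | P3 10-12 | P2 12-17 |
Completion: P1=1  P2=17  P3=12  P4=10  P5=8
Turnaround (C−A): P1=1  P2=17  P3=10  P4=6  P5=1
Waiting = turnaround − burst: P1=0, P2=11, P3=6, P4=1, P5=0
Total waiting = 0 + 11 + 6 + 1 + 0 = 18

18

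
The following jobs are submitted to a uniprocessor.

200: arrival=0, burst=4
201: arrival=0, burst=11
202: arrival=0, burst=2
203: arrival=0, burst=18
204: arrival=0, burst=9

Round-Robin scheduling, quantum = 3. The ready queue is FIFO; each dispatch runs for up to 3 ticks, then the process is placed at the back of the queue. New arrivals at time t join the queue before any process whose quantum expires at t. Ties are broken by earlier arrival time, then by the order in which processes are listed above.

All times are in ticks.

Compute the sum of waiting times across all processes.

91

Schedule: | 200 0-3 | 201 3-6 | 202 6-8 | 203 8-11 | 204 11-14 | 200 14-15 | 201 15-18 | 203 18-21 | 204 21-24 | 201 24-27 | 203 27-30 | 204 30-33 | 201 33-35 | 203 35-44 |
Completion: 200=15  201=35  202=8  203=44  204=33
Waiting = turnaround − burst: 200=11, 201=24, 202=6, 203=26, 204=24
Total waiting = 11 + 24 + 6 + 26 + 24 = 91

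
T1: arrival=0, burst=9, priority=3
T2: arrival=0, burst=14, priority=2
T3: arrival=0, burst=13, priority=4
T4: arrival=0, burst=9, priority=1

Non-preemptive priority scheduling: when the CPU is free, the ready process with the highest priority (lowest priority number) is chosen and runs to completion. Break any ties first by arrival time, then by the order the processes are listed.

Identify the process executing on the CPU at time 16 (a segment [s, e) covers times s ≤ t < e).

Timeline: | T4 0-9 | T2 9-23 | T1 23-32 | T3 32-45 |
Completion: T1=32  T2=23  T3=45  T4=9

T2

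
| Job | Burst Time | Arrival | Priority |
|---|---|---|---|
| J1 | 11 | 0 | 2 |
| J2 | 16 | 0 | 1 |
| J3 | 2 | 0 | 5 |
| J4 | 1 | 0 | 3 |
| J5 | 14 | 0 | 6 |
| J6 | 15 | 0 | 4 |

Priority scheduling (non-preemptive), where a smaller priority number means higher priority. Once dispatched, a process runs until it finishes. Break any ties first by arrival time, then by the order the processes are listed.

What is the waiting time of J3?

Gantt: | J2 0-16 | J1 16-27 | J4 27-28 | J6 28-43 | J3 43-45 | J5 45-59 |
Completion: J1=27  J2=16  J3=45  J4=28  J5=59  J6=43
Waiting(J3) = turnaround − burst = 45 − 2 = 43

43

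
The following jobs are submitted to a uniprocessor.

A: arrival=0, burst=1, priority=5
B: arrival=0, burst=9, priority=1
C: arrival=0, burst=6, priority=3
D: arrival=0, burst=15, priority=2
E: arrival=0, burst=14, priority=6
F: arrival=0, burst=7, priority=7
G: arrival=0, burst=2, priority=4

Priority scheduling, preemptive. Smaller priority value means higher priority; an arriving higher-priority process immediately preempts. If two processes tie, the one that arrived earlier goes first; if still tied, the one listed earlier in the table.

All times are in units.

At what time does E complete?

47

Gantt: | B 0-9 | D 9-24 | C 24-30 | G 30-32 | A 32-33 | E 33-47 | F 47-54 |
Completion: A=33  B=9  C=30  D=24  E=47  F=54  G=32
Turnaround (C−A): A=33  B=9  C=30  D=24  E=47  F=54  G=32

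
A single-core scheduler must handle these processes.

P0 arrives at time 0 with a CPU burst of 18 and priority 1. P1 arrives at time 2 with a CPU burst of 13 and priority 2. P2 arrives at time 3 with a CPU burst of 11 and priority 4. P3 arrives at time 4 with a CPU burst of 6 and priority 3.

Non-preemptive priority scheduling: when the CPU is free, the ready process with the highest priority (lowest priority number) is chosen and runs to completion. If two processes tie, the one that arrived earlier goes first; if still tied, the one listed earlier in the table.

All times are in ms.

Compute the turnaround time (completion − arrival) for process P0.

18

Gantt: | P0 0-18 | P1 18-31 | P3 31-37 | P2 37-48 |
Completion: P0=18  P1=31  P2=48  P3=37
Turnaround (C−A): P0=18  P1=29  P2=45  P3=33
Turnaround(P0) = completion − arrival = 18 − 0 = 18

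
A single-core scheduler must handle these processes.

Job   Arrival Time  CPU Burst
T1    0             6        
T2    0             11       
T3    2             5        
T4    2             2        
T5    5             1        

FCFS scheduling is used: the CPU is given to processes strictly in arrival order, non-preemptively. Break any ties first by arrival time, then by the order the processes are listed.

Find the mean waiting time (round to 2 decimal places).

Gantt: | T1 0-6 | T2 6-17 | T3 17-22 | T4 22-24 | T5 24-25 |
Completion: T1=6  T2=17  T3=22  T4=24  T5=25
Waiting times: T1=0, T2=6, T3=15, T4=20, T5=19
Average waiting = (0+6+15+20+19) / 5 = 60/5 = 12.00

12.00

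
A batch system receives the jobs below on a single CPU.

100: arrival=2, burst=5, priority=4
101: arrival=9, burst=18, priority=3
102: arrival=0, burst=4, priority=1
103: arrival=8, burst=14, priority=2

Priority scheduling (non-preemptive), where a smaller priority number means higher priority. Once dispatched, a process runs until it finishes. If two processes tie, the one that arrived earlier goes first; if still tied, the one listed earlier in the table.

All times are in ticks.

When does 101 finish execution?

Timeline: | 102 0-4 | 100 4-9 | 103 9-23 | 101 23-41 |
Completion: 100=9  101=41  102=4  103=23
Turnaround (C−A): 100=7  101=32  102=4  103=15

41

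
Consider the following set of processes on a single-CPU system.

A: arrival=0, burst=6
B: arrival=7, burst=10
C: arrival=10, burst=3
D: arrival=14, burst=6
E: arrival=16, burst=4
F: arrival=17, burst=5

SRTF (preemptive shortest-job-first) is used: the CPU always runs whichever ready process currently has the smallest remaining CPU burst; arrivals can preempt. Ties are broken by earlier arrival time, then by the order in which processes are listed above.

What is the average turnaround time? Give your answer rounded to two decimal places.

Timeline: | A 0-6 | idle 6-7 | B 7-10 | C 10-13 | B 13-20 | E 20-24 | F 24-29 | D 29-35 |
Completion: A=6  B=20  C=13  D=35  E=24  F=29
Turnaround (C−A): A=6  B=13  C=3  D=21  E=8  F=12
Turnaround times: A=6, B=13, C=3, D=21, E=8, F=12
Average turnaround = (6+13+3+21+8+12) / 6 = 63/6 = 10.50

10.50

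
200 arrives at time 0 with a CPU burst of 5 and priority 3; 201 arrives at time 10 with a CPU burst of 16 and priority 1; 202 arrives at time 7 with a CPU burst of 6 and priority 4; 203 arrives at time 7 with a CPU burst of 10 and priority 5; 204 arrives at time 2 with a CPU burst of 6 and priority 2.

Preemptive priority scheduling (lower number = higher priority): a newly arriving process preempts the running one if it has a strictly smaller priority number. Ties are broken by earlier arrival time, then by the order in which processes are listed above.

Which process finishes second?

201

Gantt: | 200 0-2 | 204 2-8 | 200 8-10 | 201 10-26 | 200 26-27 | 202 27-33 | 203 33-43 |
Completion: 200=27  201=26  202=33  203=43  204=8
Turnaround (C−A): 200=27  201=16  202=26  203=36  204=6
Finish order: 204 → 201 → 200 → 202 → 203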